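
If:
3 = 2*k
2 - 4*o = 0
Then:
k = 3/2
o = 1/2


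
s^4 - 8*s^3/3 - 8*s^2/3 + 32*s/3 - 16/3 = (s - 2)^2*(s - 2/3)*(s + 2)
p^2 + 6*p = p*(p + 6)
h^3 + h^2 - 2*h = h*(h - 1)*(h + 2)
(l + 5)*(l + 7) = l^2 + 12*l + 35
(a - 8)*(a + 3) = a^2 - 5*a - 24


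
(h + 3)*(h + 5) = h^2 + 8*h + 15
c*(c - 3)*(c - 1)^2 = c^4 - 5*c^3 + 7*c^2 - 3*c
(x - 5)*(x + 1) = x^2 - 4*x - 5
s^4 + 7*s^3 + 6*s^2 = s^2*(s + 1)*(s + 6)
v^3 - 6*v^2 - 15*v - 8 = (v - 8)*(v + 1)^2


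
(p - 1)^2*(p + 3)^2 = p^4 + 4*p^3 - 2*p^2 - 12*p + 9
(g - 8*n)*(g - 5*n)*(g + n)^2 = g^4 - 11*g^3*n + 15*g^2*n^2 + 67*g*n^3 + 40*n^4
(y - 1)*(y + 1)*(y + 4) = y^3 + 4*y^2 - y - 4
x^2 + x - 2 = (x - 1)*(x + 2)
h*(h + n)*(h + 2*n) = h^3 + 3*h^2*n + 2*h*n^2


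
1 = 1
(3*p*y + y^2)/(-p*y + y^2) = (3*p + y)/(-p + y)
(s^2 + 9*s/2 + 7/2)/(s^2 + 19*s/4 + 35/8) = 4*(s + 1)/(4*s + 5)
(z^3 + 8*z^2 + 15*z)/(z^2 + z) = (z^2 + 8*z + 15)/(z + 1)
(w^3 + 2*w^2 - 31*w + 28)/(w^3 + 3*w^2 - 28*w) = (w - 1)/w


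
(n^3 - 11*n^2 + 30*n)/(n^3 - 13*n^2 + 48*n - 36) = n*(n - 5)/(n^2 - 7*n + 6)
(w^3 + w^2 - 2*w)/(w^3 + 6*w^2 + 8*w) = (w - 1)/(w + 4)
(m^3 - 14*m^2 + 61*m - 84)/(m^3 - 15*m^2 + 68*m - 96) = (m - 7)/(m - 8)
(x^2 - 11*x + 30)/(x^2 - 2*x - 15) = (x - 6)/(x + 3)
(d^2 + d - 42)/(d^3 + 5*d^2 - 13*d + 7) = (d - 6)/(d^2 - 2*d + 1)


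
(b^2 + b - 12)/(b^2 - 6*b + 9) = (b + 4)/(b - 3)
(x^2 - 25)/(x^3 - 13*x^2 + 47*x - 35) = (x + 5)/(x^2 - 8*x + 7)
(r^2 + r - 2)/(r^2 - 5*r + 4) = (r + 2)/(r - 4)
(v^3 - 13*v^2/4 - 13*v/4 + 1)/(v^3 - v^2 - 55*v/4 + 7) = (4*v^2 + 3*v - 1)/(4*v^2 + 12*v - 7)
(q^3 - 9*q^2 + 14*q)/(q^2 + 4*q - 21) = q*(q^2 - 9*q + 14)/(q^2 + 4*q - 21)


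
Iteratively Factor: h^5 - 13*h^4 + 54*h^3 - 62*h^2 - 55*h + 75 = (h - 5)*(h^4 - 8*h^3 + 14*h^2 + 8*h - 15) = (h - 5)*(h + 1)*(h^3 - 9*h^2 + 23*h - 15) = (h - 5)*(h - 3)*(h + 1)*(h^2 - 6*h + 5) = (h - 5)^2*(h - 3)*(h + 1)*(h - 1)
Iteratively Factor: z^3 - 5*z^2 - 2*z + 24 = (z - 3)*(z^2 - 2*z - 8) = (z - 3)*(z + 2)*(z - 4)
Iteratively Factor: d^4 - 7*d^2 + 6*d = (d + 3)*(d^3 - 3*d^2 + 2*d) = d*(d + 3)*(d^2 - 3*d + 2) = d*(d - 1)*(d + 3)*(d - 2)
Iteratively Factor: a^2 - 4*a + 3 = (a - 3)*(a - 1)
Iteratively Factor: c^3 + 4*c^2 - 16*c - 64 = (c + 4)*(c^2 - 16) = (c + 4)^2*(c - 4)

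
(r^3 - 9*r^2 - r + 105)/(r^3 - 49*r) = (r^2 - 2*r - 15)/(r*(r + 7))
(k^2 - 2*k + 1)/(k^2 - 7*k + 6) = (k - 1)/(k - 6)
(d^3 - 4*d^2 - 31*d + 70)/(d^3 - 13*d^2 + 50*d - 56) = (d + 5)/(d - 4)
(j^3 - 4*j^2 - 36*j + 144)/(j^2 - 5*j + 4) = (j^2 - 36)/(j - 1)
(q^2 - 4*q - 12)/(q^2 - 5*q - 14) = (q - 6)/(q - 7)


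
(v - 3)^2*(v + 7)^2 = v^4 + 8*v^3 - 26*v^2 - 168*v + 441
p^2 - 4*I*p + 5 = (p - 5*I)*(p + I)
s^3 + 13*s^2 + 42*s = s*(s + 6)*(s + 7)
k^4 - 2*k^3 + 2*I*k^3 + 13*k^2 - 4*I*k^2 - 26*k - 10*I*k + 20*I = (k - 2)*(k - 2*I)*(k - I)*(k + 5*I)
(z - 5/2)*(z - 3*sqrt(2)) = z^2 - 3*sqrt(2)*z - 5*z/2 + 15*sqrt(2)/2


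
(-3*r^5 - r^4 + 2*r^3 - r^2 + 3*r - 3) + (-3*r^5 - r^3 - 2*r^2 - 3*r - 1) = -6*r^5 - r^4 + r^3 - 3*r^2 - 4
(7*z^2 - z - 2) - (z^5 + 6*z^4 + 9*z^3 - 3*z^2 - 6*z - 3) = -z^5 - 6*z^4 - 9*z^3 + 10*z^2 + 5*z + 1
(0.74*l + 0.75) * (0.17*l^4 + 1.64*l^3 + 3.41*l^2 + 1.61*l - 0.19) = 0.1258*l^5 + 1.3411*l^4 + 3.7534*l^3 + 3.7489*l^2 + 1.0669*l - 0.1425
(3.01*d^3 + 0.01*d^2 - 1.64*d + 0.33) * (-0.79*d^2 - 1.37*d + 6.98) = -2.3779*d^5 - 4.1316*d^4 + 22.2917*d^3 + 2.0559*d^2 - 11.8993*d + 2.3034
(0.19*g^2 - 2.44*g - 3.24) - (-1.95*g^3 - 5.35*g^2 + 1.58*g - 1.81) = 1.95*g^3 + 5.54*g^2 - 4.02*g - 1.43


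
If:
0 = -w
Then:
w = 0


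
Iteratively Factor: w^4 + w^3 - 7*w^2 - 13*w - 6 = (w + 1)*(w^3 - 7*w - 6) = (w + 1)^2*(w^2 - w - 6) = (w - 3)*(w + 1)^2*(w + 2)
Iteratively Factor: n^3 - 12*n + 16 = (n - 2)*(n^2 + 2*n - 8) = (n - 2)*(n + 4)*(n - 2)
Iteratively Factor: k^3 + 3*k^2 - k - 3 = (k - 1)*(k^2 + 4*k + 3) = (k - 1)*(k + 3)*(k + 1)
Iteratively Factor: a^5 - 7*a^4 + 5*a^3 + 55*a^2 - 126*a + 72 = (a - 3)*(a^4 - 4*a^3 - 7*a^2 + 34*a - 24) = (a - 4)*(a - 3)*(a^3 - 7*a + 6) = (a - 4)*(a - 3)*(a - 2)*(a^2 + 2*a - 3) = (a - 4)*(a - 3)*(a - 2)*(a - 1)*(a + 3)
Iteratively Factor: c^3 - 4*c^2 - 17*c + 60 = (c + 4)*(c^2 - 8*c + 15) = (c - 5)*(c + 4)*(c - 3)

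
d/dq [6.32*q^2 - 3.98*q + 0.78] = 12.64*q - 3.98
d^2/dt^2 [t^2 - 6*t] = 2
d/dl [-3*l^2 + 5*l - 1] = 5 - 6*l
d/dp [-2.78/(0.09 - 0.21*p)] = -0.5838/(0.21*p - 0.09)^2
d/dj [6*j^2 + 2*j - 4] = 12*j + 2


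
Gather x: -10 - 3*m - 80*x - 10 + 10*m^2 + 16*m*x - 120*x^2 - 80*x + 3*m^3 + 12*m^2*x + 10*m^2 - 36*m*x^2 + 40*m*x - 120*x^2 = 3*m^3 + 20*m^2 - 3*m + x^2*(-36*m - 240) + x*(12*m^2 + 56*m - 160) - 20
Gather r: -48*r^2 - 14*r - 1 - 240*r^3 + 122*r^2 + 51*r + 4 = -240*r^3 + 74*r^2 + 37*r + 3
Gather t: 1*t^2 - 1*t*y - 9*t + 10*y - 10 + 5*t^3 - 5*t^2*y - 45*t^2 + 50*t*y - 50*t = 5*t^3 + t^2*(-5*y - 44) + t*(49*y - 59) + 10*y - 10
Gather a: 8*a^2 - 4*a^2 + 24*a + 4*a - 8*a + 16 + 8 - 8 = 4*a^2 + 20*a + 16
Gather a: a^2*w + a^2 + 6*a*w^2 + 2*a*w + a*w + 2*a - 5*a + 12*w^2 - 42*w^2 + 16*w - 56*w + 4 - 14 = a^2*(w + 1) + a*(6*w^2 + 3*w - 3) - 30*w^2 - 40*w - 10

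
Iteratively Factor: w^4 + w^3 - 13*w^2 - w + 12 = (w + 4)*(w^3 - 3*w^2 - w + 3) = (w + 1)*(w + 4)*(w^2 - 4*w + 3) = (w - 1)*(w + 1)*(w + 4)*(w - 3)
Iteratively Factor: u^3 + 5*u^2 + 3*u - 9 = (u + 3)*(u^2 + 2*u - 3) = (u - 1)*(u + 3)*(u + 3)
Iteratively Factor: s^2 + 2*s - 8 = (s - 2)*(s + 4)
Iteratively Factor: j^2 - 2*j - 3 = (j - 3)*(j + 1)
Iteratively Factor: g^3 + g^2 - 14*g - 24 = (g - 4)*(g^2 + 5*g + 6) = (g - 4)*(g + 3)*(g + 2)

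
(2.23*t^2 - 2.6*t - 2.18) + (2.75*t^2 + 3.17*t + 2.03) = 4.98*t^2 + 0.57*t - 0.15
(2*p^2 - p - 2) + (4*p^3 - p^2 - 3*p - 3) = 4*p^3 + p^2 - 4*p - 5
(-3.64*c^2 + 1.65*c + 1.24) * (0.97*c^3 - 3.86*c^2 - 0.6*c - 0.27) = -3.5308*c^5 + 15.6509*c^4 - 2.9822*c^3 - 4.7936*c^2 - 1.1895*c - 0.3348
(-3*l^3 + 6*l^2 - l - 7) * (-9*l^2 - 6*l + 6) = 27*l^5 - 36*l^4 - 45*l^3 + 105*l^2 + 36*l - 42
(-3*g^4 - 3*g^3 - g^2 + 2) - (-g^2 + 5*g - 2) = -3*g^4 - 3*g^3 - 5*g + 4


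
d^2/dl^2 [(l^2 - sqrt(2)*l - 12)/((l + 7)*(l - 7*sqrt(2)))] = 2*(-7*l^3 + 6*sqrt(2)*l^3 - 36*l^2 + 147*sqrt(2)*l^2 - 546*l + 252*sqrt(2)*l + 1274*sqrt(2) + 2352)/(l^6 - 21*sqrt(2)*l^5 + 21*l^5 - 441*sqrt(2)*l^4 + 441*l^4 - 3773*sqrt(2)*l^3 + 6517*l^3 - 21609*sqrt(2)*l^2 + 43218*l^2 - 100842*sqrt(2)*l + 100842*l - 235298*sqrt(2))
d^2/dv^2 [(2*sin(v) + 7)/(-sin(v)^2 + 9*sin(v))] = (2*sin(v)^2 + 46*sin(v) - 193 + 525/sin(v) + 378/sin(v)^2 - 1134/sin(v)^3)/(sin(v) - 9)^3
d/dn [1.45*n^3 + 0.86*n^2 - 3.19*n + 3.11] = 4.35*n^2 + 1.72*n - 3.19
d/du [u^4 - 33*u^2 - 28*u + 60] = 4*u^3 - 66*u - 28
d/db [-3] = 0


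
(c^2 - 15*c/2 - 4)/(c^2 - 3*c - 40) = (c + 1/2)/(c + 5)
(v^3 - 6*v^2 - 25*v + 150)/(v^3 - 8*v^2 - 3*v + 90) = (v + 5)/(v + 3)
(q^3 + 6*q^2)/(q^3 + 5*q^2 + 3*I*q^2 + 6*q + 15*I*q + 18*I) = q^2*(q + 6)/(q^3 + q^2*(5 + 3*I) + 3*q*(2 + 5*I) + 18*I)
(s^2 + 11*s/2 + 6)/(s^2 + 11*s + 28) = (s + 3/2)/(s + 7)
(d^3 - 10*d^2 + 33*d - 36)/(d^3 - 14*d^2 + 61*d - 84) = (d - 3)/(d - 7)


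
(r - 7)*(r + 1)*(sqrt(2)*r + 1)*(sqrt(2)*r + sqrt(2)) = 2*r^4 - 10*r^3 + sqrt(2)*r^3 - 26*r^2 - 5*sqrt(2)*r^2 - 13*sqrt(2)*r - 14*r - 7*sqrt(2)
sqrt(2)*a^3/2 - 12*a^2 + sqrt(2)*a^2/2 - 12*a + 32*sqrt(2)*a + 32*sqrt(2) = (a - 8*sqrt(2))*(a - 4*sqrt(2))*(sqrt(2)*a/2 + sqrt(2)/2)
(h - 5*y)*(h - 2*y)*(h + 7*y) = h^3 - 39*h*y^2 + 70*y^3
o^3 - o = o*(o - 1)*(o + 1)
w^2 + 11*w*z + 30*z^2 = (w + 5*z)*(w + 6*z)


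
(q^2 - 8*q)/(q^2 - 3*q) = (q - 8)/(q - 3)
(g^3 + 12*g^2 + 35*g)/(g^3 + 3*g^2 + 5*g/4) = 4*(g^2 + 12*g + 35)/(4*g^2 + 12*g + 5)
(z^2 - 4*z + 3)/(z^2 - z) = (z - 3)/z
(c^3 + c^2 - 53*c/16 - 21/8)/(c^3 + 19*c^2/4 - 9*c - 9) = (4*c^2 + c - 14)/(4*(c^2 + 4*c - 12))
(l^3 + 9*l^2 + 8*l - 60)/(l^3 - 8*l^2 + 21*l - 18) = (l^2 + 11*l + 30)/(l^2 - 6*l + 9)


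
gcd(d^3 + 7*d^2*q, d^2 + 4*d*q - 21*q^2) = d + 7*q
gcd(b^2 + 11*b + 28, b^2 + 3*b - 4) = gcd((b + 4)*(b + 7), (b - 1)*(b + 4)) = b + 4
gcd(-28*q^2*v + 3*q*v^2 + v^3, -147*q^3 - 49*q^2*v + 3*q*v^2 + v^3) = 7*q + v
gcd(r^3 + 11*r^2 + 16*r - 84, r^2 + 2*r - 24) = r + 6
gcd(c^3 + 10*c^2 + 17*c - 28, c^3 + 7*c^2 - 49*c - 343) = c + 7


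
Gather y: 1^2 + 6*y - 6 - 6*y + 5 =0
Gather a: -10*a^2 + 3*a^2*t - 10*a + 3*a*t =a^2*(3*t - 10) + a*(3*t - 10)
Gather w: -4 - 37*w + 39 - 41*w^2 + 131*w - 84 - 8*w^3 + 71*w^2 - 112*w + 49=-8*w^3 + 30*w^2 - 18*w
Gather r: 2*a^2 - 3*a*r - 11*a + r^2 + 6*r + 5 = 2*a^2 - 11*a + r^2 + r*(6 - 3*a) + 5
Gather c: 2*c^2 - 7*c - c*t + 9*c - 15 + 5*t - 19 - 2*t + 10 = 2*c^2 + c*(2 - t) + 3*t - 24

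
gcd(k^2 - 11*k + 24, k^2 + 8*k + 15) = 1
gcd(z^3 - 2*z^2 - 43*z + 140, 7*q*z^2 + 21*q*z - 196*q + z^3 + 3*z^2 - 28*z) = z^2 + 3*z - 28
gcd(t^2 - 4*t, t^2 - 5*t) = t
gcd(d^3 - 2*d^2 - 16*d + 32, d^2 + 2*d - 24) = d - 4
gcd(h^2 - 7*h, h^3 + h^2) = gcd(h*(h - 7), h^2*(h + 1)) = h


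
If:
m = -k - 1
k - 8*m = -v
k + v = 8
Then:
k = -2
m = 1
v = 10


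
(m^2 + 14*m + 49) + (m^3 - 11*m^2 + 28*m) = m^3 - 10*m^2 + 42*m + 49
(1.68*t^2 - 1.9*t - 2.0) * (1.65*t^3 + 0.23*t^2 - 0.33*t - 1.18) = 2.772*t^5 - 2.7486*t^4 - 4.2914*t^3 - 1.8154*t^2 + 2.902*t + 2.36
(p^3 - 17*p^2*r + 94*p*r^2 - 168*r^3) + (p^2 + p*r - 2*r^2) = p^3 - 17*p^2*r + p^2 + 94*p*r^2 + p*r - 168*r^3 - 2*r^2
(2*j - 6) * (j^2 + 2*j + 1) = 2*j^3 - 2*j^2 - 10*j - 6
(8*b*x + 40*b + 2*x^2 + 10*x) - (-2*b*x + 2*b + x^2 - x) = 10*b*x + 38*b + x^2 + 11*x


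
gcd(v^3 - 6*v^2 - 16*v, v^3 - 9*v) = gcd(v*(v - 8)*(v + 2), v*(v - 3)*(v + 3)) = v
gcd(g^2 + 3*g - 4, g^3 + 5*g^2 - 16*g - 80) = g + 4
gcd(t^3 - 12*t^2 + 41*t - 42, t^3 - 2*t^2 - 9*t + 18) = t^2 - 5*t + 6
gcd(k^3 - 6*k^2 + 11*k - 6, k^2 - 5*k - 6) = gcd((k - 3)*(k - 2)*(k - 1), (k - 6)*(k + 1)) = 1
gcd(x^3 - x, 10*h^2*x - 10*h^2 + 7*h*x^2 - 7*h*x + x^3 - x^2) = x - 1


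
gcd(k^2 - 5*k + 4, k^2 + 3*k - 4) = k - 1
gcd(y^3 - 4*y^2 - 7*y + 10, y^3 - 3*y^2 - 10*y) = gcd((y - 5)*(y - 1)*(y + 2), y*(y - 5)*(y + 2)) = y^2 - 3*y - 10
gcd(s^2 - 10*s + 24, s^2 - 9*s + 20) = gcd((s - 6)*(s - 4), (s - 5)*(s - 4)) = s - 4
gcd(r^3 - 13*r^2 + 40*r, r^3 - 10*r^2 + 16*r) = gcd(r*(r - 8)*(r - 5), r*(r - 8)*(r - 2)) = r^2 - 8*r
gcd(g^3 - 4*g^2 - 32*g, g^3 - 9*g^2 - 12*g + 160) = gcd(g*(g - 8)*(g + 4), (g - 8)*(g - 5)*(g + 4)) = g^2 - 4*g - 32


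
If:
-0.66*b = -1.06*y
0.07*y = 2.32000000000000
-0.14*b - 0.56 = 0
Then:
No Solution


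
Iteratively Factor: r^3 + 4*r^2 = (r)*(r^2 + 4*r) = r^2*(r + 4)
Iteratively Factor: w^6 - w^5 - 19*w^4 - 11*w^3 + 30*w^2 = (w + 3)*(w^5 - 4*w^4 - 7*w^3 + 10*w^2) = (w - 5)*(w + 3)*(w^4 + w^3 - 2*w^2) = w*(w - 5)*(w + 3)*(w^3 + w^2 - 2*w) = w*(w - 5)*(w - 1)*(w + 3)*(w^2 + 2*w) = w^2*(w - 5)*(w - 1)*(w + 3)*(w + 2)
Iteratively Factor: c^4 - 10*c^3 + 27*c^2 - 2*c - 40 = (c - 5)*(c^3 - 5*c^2 + 2*c + 8) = (c - 5)*(c + 1)*(c^2 - 6*c + 8) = (c - 5)*(c - 2)*(c + 1)*(c - 4)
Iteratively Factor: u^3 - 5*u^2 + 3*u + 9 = (u + 1)*(u^2 - 6*u + 9) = (u - 3)*(u + 1)*(u - 3)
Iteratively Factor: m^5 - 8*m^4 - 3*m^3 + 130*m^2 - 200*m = (m)*(m^4 - 8*m^3 - 3*m^2 + 130*m - 200) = m*(m - 5)*(m^3 - 3*m^2 - 18*m + 40) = m*(m - 5)*(m + 4)*(m^2 - 7*m + 10) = m*(m - 5)^2*(m + 4)*(m - 2)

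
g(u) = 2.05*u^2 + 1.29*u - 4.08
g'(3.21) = 14.45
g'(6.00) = 25.89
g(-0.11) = -4.20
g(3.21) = 21.18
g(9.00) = 173.58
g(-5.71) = 55.39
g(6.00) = 77.46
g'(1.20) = 6.21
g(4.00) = 33.88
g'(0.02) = 1.37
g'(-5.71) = -22.12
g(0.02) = -4.05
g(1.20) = 0.42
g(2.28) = 9.52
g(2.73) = 14.72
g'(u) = 4.1*u + 1.29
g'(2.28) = 10.64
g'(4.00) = 17.69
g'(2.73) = 12.48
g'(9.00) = 38.19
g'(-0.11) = 0.84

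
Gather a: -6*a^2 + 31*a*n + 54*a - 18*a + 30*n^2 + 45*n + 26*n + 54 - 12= -6*a^2 + a*(31*n + 36) + 30*n^2 + 71*n + 42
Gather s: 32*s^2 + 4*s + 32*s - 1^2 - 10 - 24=32*s^2 + 36*s - 35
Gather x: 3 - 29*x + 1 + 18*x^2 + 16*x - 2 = 18*x^2 - 13*x + 2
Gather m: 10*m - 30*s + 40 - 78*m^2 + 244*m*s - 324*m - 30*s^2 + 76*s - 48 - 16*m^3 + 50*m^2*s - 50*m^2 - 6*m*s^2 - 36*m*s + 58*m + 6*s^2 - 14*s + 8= -16*m^3 + m^2*(50*s - 128) + m*(-6*s^2 + 208*s - 256) - 24*s^2 + 32*s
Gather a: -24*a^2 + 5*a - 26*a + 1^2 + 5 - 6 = -24*a^2 - 21*a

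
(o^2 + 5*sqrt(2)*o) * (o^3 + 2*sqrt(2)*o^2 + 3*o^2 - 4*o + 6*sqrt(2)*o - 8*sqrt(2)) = o^5 + 3*o^4 + 7*sqrt(2)*o^4 + 16*o^3 + 21*sqrt(2)*o^3 - 28*sqrt(2)*o^2 + 60*o^2 - 80*o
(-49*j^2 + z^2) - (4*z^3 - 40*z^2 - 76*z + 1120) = -49*j^2 - 4*z^3 + 41*z^2 + 76*z - 1120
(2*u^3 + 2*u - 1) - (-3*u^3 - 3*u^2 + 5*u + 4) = 5*u^3 + 3*u^2 - 3*u - 5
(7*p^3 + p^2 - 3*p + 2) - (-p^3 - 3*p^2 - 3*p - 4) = 8*p^3 + 4*p^2 + 6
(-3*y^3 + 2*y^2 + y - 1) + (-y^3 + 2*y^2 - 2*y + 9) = -4*y^3 + 4*y^2 - y + 8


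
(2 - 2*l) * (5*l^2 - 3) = -10*l^3 + 10*l^2 + 6*l - 6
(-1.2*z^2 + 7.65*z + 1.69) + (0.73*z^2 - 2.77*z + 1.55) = -0.47*z^2 + 4.88*z + 3.24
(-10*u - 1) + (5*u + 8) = 7 - 5*u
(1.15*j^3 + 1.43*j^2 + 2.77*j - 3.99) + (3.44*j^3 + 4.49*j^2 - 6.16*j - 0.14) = 4.59*j^3 + 5.92*j^2 - 3.39*j - 4.13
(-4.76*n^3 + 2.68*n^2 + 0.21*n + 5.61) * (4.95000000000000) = -23.562*n^3 + 13.266*n^2 + 1.0395*n + 27.7695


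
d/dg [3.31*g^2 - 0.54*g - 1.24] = 6.62*g - 0.54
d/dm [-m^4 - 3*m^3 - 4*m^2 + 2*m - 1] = -4*m^3 - 9*m^2 - 8*m + 2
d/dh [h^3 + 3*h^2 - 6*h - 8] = 3*h^2 + 6*h - 6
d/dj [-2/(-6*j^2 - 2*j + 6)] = (-6*j - 1)/(3*j^2 + j - 3)^2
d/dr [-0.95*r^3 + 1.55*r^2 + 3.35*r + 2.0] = -2.85*r^2 + 3.1*r + 3.35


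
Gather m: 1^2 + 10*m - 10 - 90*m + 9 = -80*m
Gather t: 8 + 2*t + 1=2*t + 9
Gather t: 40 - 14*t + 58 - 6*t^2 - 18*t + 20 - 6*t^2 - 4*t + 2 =-12*t^2 - 36*t + 120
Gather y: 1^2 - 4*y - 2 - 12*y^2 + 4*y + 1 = -12*y^2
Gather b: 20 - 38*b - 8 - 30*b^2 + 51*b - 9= -30*b^2 + 13*b + 3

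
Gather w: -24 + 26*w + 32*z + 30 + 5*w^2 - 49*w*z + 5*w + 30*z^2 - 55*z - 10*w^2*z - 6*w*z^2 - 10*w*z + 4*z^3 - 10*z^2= w^2*(5 - 10*z) + w*(-6*z^2 - 59*z + 31) + 4*z^3 + 20*z^2 - 23*z + 6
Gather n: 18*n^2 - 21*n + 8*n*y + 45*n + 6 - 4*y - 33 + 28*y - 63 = 18*n^2 + n*(8*y + 24) + 24*y - 90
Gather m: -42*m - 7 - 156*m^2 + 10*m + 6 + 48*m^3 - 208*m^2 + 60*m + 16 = 48*m^3 - 364*m^2 + 28*m + 15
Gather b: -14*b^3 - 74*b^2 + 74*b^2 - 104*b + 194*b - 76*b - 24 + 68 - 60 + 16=-14*b^3 + 14*b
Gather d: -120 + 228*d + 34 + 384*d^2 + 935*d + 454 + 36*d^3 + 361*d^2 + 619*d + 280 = 36*d^3 + 745*d^2 + 1782*d + 648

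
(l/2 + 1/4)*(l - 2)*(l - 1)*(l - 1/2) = l^4/2 - 3*l^3/2 + 7*l^2/8 + 3*l/8 - 1/4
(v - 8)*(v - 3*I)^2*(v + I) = v^4 - 8*v^3 - 5*I*v^3 - 3*v^2 + 40*I*v^2 + 24*v - 9*I*v + 72*I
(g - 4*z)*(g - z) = g^2 - 5*g*z + 4*z^2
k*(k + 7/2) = k^2 + 7*k/2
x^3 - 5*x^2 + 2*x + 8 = (x - 4)*(x - 2)*(x + 1)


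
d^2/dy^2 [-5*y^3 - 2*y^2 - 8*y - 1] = -30*y - 4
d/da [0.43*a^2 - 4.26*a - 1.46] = 0.86*a - 4.26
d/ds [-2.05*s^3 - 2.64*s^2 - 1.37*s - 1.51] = -6.15*s^2 - 5.28*s - 1.37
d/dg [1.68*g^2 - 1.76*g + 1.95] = 3.36*g - 1.76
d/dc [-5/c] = 5/c^2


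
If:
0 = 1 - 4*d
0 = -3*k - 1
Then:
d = 1/4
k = -1/3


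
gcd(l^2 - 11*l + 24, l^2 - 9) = l - 3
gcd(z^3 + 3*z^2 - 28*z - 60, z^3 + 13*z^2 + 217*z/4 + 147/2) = z + 6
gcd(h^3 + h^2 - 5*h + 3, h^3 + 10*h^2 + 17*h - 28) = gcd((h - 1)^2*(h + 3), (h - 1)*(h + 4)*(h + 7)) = h - 1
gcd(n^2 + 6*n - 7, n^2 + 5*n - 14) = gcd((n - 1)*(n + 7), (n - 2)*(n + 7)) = n + 7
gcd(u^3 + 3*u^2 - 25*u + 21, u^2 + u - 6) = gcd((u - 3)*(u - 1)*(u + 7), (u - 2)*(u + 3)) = 1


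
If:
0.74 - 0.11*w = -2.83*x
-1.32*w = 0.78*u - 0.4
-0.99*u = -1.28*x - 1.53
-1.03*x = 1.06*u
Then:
No Solution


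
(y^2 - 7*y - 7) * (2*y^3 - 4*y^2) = 2*y^5 - 18*y^4 + 14*y^3 + 28*y^2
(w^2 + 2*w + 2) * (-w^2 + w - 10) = -w^4 - w^3 - 10*w^2 - 18*w - 20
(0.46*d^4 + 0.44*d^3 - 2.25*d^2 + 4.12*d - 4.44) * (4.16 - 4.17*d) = -1.9182*d^5 + 0.0788000000000002*d^4 + 11.2129*d^3 - 26.5404*d^2 + 35.654*d - 18.4704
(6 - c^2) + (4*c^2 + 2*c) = 3*c^2 + 2*c + 6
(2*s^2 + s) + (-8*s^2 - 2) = -6*s^2 + s - 2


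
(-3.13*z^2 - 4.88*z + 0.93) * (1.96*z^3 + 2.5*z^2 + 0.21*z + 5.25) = -6.1348*z^5 - 17.3898*z^4 - 11.0345*z^3 - 15.1323*z^2 - 25.4247*z + 4.8825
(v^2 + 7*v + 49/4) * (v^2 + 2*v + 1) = v^4 + 9*v^3 + 109*v^2/4 + 63*v/2 + 49/4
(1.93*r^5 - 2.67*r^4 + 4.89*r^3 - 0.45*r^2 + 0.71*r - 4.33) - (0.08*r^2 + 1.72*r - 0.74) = 1.93*r^5 - 2.67*r^4 + 4.89*r^3 - 0.53*r^2 - 1.01*r - 3.59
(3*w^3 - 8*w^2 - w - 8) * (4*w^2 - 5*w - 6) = 12*w^5 - 47*w^4 + 18*w^3 + 21*w^2 + 46*w + 48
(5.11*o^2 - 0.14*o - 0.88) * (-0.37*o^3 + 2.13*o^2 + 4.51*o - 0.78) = -1.8907*o^5 + 10.9361*o^4 + 23.0735*o^3 - 6.4916*o^2 - 3.8596*o + 0.6864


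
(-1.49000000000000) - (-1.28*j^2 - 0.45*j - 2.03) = 1.28*j^2 + 0.45*j + 0.54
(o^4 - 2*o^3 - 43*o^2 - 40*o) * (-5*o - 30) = -5*o^5 - 20*o^4 + 275*o^3 + 1490*o^2 + 1200*o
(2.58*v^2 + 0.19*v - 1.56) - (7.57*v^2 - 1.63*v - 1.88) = -4.99*v^2 + 1.82*v + 0.32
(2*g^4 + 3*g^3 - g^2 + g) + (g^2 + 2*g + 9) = 2*g^4 + 3*g^3 + 3*g + 9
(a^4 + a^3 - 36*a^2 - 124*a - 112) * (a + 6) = a^5 + 7*a^4 - 30*a^3 - 340*a^2 - 856*a - 672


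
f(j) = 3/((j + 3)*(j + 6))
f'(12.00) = 0.00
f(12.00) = 0.01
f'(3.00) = -0.02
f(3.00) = 0.06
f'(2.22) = -0.02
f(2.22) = 0.07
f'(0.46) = -0.06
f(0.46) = 0.13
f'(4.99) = -0.01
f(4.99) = 0.03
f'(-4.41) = -0.11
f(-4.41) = -1.34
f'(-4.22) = -0.36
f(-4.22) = -1.38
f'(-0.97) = -0.20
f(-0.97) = 0.29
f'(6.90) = -0.00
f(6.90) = 0.02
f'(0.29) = -0.07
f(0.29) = 0.14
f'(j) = -3/((j + 3)*(j + 6)^2) - 3/((j + 3)^2*(j + 6)) = 3*(-2*j - 9)/(j^4 + 18*j^3 + 117*j^2 + 324*j + 324)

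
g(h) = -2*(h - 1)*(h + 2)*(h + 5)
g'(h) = -2*(h - 1)*(h + 2) - 2*(h - 1)*(h + 5) - 2*(h + 2)*(h + 5)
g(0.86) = 4.69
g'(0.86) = -31.08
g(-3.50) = -20.25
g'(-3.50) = 4.50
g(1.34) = -14.40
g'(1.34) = -48.93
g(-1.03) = 15.63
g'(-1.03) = 12.35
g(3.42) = -220.88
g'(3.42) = -158.26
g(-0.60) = 19.71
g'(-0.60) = 6.24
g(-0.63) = 19.52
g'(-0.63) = 6.74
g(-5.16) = 6.23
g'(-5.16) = -41.91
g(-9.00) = 560.00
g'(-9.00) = -276.00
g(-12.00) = 1820.00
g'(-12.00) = -582.00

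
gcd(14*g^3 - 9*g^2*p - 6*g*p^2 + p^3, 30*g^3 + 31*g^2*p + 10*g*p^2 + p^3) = 2*g + p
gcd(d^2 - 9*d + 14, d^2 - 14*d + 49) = d - 7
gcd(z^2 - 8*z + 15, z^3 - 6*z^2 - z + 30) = z^2 - 8*z + 15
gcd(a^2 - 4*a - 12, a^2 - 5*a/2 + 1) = 1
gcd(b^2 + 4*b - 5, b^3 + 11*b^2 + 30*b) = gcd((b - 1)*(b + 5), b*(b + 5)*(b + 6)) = b + 5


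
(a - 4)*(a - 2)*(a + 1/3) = a^3 - 17*a^2/3 + 6*a + 8/3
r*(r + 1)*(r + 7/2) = r^3 + 9*r^2/2 + 7*r/2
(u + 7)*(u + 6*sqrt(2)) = u^2 + 7*u + 6*sqrt(2)*u + 42*sqrt(2)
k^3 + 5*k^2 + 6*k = k*(k + 2)*(k + 3)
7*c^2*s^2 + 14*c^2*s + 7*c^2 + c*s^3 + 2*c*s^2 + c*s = (7*c + s)*(s + 1)*(c*s + c)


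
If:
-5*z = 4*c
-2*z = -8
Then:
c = -5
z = 4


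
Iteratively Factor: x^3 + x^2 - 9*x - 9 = (x - 3)*(x^2 + 4*x + 3) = (x - 3)*(x + 1)*(x + 3)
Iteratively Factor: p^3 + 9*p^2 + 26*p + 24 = (p + 3)*(p^2 + 6*p + 8) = (p + 2)*(p + 3)*(p + 4)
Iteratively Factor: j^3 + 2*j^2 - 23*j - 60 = (j + 4)*(j^2 - 2*j - 15) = (j + 3)*(j + 4)*(j - 5)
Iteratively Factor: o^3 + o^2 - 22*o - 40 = (o + 2)*(o^2 - o - 20) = (o + 2)*(o + 4)*(o - 5)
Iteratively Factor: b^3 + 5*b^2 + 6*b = (b)*(b^2 + 5*b + 6) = b*(b + 2)*(b + 3)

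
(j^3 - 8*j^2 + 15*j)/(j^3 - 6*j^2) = (j^2 - 8*j + 15)/(j*(j - 6))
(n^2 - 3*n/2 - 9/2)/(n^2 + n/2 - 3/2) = (n - 3)/(n - 1)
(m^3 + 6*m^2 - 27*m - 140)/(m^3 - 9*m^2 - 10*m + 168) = (m^2 + 2*m - 35)/(m^2 - 13*m + 42)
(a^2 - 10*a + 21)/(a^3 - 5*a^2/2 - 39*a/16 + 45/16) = 16*(a - 7)/(16*a^2 + 8*a - 15)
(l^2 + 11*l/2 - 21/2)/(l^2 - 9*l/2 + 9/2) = (l + 7)/(l - 3)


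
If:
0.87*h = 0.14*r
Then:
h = 0.160919540229885*r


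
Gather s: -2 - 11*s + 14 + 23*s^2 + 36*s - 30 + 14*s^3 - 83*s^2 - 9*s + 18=14*s^3 - 60*s^2 + 16*s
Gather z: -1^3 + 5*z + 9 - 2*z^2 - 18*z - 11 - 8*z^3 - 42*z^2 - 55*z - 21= -8*z^3 - 44*z^2 - 68*z - 24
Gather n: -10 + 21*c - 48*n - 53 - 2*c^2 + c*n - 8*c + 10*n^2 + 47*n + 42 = -2*c^2 + 13*c + 10*n^2 + n*(c - 1) - 21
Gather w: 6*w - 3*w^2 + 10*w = -3*w^2 + 16*w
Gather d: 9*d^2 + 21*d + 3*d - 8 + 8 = 9*d^2 + 24*d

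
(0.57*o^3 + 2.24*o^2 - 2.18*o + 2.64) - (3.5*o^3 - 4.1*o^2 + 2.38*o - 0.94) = -2.93*o^3 + 6.34*o^2 - 4.56*o + 3.58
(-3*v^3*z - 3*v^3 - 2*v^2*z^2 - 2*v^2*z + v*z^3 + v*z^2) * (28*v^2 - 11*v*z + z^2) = -84*v^5*z - 84*v^5 - 23*v^4*z^2 - 23*v^4*z + 47*v^3*z^3 + 47*v^3*z^2 - 13*v^2*z^4 - 13*v^2*z^3 + v*z^5 + v*z^4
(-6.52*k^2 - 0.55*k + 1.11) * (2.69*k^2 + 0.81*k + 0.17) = -17.5388*k^4 - 6.7607*k^3 + 1.432*k^2 + 0.8056*k + 0.1887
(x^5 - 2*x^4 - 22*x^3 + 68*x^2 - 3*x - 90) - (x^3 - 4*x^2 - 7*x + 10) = x^5 - 2*x^4 - 23*x^3 + 72*x^2 + 4*x - 100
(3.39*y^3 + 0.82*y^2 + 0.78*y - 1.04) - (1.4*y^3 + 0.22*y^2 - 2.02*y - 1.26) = 1.99*y^3 + 0.6*y^2 + 2.8*y + 0.22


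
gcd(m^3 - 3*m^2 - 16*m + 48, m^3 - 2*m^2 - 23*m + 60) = m^2 - 7*m + 12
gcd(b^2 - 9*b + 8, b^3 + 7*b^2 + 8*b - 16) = b - 1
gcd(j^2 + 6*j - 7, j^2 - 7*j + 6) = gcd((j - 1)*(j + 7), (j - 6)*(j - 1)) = j - 1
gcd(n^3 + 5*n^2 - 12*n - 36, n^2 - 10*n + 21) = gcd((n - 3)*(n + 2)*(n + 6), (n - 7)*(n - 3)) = n - 3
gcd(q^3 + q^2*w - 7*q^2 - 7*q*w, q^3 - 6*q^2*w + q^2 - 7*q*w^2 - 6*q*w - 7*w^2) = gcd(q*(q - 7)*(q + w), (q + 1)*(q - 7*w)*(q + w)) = q + w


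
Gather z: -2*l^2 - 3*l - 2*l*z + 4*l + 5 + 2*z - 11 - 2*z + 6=-2*l^2 - 2*l*z + l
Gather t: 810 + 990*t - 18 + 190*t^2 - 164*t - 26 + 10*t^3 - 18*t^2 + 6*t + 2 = 10*t^3 + 172*t^2 + 832*t + 768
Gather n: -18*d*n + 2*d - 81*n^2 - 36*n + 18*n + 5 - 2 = 2*d - 81*n^2 + n*(-18*d - 18) + 3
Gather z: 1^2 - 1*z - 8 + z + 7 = 0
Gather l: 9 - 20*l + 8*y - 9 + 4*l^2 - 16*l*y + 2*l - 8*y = 4*l^2 + l*(-16*y - 18)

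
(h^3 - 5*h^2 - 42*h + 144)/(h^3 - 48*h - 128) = (h^2 + 3*h - 18)/(h^2 + 8*h + 16)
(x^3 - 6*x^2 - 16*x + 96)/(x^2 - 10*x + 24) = x + 4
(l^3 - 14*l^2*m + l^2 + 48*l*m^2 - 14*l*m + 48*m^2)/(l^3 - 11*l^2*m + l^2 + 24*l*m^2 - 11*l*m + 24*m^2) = (l - 6*m)/(l - 3*m)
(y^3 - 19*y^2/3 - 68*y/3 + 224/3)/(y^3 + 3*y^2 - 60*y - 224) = (y - 7/3)/(y + 7)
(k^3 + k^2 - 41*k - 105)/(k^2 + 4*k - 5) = (k^2 - 4*k - 21)/(k - 1)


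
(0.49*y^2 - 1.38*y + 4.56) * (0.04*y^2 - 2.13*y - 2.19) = 0.0196*y^4 - 1.0989*y^3 + 2.0487*y^2 - 6.6906*y - 9.9864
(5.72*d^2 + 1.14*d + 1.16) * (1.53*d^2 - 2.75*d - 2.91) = 8.7516*d^4 - 13.9858*d^3 - 18.0054*d^2 - 6.5074*d - 3.3756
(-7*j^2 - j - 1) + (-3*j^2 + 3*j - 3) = -10*j^2 + 2*j - 4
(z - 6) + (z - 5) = 2*z - 11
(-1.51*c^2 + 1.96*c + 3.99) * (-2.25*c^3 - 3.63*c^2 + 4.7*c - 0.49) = 3.3975*c^5 + 1.0713*c^4 - 23.1893*c^3 - 4.5318*c^2 + 17.7926*c - 1.9551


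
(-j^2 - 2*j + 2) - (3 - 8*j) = -j^2 + 6*j - 1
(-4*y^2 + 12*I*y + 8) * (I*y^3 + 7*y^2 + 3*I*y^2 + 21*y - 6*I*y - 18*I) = -4*I*y^5 - 40*y^4 - 12*I*y^4 - 120*y^3 + 116*I*y^3 + 128*y^2 + 348*I*y^2 + 384*y - 48*I*y - 144*I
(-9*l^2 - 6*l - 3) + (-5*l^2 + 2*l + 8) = -14*l^2 - 4*l + 5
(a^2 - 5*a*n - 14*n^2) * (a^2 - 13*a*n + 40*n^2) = a^4 - 18*a^3*n + 91*a^2*n^2 - 18*a*n^3 - 560*n^4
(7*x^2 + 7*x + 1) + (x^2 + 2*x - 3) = 8*x^2 + 9*x - 2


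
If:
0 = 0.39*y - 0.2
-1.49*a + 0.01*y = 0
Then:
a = 0.00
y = 0.51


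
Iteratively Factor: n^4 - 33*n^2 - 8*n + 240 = (n - 3)*(n^3 + 3*n^2 - 24*n - 80) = (n - 5)*(n - 3)*(n^2 + 8*n + 16) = (n - 5)*(n - 3)*(n + 4)*(n + 4)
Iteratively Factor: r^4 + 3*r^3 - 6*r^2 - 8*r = (r)*(r^3 + 3*r^2 - 6*r - 8) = r*(r - 2)*(r^2 + 5*r + 4) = r*(r - 2)*(r + 1)*(r + 4)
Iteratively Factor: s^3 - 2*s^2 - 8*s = (s)*(s^2 - 2*s - 8) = s*(s + 2)*(s - 4)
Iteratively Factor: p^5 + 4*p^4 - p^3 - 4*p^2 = (p + 1)*(p^4 + 3*p^3 - 4*p^2) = p*(p + 1)*(p^3 + 3*p^2 - 4*p) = p*(p - 1)*(p + 1)*(p^2 + 4*p) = p^2*(p - 1)*(p + 1)*(p + 4)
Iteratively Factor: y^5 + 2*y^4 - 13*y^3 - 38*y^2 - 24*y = (y - 4)*(y^4 + 6*y^3 + 11*y^2 + 6*y) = (y - 4)*(y + 1)*(y^3 + 5*y^2 + 6*y) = y*(y - 4)*(y + 1)*(y^2 + 5*y + 6) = y*(y - 4)*(y + 1)*(y + 3)*(y + 2)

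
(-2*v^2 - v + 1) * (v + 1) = -2*v^3 - 3*v^2 + 1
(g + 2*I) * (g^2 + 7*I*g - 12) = g^3 + 9*I*g^2 - 26*g - 24*I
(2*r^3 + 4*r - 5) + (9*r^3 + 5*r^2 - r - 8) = 11*r^3 + 5*r^2 + 3*r - 13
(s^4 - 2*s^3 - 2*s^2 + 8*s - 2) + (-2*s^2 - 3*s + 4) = s^4 - 2*s^3 - 4*s^2 + 5*s + 2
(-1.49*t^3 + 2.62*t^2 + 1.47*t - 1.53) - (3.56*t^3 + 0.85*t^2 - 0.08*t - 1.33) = -5.05*t^3 + 1.77*t^2 + 1.55*t - 0.2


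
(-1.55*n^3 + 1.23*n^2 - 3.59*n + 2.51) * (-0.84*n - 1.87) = 1.302*n^4 + 1.8653*n^3 + 0.7155*n^2 + 4.6049*n - 4.6937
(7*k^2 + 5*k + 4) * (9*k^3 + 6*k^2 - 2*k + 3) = 63*k^5 + 87*k^4 + 52*k^3 + 35*k^2 + 7*k + 12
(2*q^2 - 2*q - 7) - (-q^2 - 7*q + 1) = 3*q^2 + 5*q - 8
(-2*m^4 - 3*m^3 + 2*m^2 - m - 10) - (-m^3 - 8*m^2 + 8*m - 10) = -2*m^4 - 2*m^3 + 10*m^2 - 9*m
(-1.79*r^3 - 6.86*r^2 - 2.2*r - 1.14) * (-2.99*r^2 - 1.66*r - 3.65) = 5.3521*r^5 + 23.4828*r^4 + 24.4991*r^3 + 32.0996*r^2 + 9.9224*r + 4.161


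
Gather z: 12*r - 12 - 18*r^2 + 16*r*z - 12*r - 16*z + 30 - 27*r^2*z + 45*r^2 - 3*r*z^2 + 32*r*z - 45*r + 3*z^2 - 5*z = 27*r^2 - 45*r + z^2*(3 - 3*r) + z*(-27*r^2 + 48*r - 21) + 18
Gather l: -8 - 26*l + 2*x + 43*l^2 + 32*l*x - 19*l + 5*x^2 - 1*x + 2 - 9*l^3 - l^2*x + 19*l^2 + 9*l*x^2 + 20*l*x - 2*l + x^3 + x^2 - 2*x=-9*l^3 + l^2*(62 - x) + l*(9*x^2 + 52*x - 47) + x^3 + 6*x^2 - x - 6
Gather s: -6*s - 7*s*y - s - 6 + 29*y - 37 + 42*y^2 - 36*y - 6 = s*(-7*y - 7) + 42*y^2 - 7*y - 49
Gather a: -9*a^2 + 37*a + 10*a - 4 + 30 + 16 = -9*a^2 + 47*a + 42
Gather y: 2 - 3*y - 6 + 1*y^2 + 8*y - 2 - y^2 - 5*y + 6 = 0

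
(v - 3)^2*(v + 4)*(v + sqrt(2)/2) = v^4 - 2*v^3 + sqrt(2)*v^3/2 - 15*v^2 - sqrt(2)*v^2 - 15*sqrt(2)*v/2 + 36*v + 18*sqrt(2)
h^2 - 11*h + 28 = (h - 7)*(h - 4)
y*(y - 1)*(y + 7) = y^3 + 6*y^2 - 7*y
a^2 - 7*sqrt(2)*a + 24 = (a - 4*sqrt(2))*(a - 3*sqrt(2))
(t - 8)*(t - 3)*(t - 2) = t^3 - 13*t^2 + 46*t - 48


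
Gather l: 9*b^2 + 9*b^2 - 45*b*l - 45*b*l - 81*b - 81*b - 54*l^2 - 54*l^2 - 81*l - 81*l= 18*b^2 - 162*b - 108*l^2 + l*(-90*b - 162)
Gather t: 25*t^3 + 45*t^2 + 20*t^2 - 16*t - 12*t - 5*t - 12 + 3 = 25*t^3 + 65*t^2 - 33*t - 9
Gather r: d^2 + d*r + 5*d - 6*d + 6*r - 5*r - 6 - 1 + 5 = d^2 - d + r*(d + 1) - 2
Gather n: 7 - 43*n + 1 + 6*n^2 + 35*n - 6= 6*n^2 - 8*n + 2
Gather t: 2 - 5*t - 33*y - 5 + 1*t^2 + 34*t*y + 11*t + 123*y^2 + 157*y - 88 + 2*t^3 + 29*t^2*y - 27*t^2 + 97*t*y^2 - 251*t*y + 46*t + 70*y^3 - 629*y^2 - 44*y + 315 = 2*t^3 + t^2*(29*y - 26) + t*(97*y^2 - 217*y + 52) + 70*y^3 - 506*y^2 + 80*y + 224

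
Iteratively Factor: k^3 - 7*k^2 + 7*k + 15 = (k - 3)*(k^2 - 4*k - 5) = (k - 3)*(k + 1)*(k - 5)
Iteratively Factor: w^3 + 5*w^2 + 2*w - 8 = (w + 2)*(w^2 + 3*w - 4) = (w - 1)*(w + 2)*(w + 4)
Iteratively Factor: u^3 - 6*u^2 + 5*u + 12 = (u - 3)*(u^2 - 3*u - 4) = (u - 3)*(u + 1)*(u - 4)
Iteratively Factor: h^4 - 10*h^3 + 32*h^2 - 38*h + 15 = (h - 3)*(h^3 - 7*h^2 + 11*h - 5) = (h - 3)*(h - 1)*(h^2 - 6*h + 5) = (h - 3)*(h - 1)^2*(h - 5)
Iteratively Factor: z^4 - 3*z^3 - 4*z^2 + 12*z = (z - 2)*(z^3 - z^2 - 6*z) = z*(z - 2)*(z^2 - z - 6) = z*(z - 3)*(z - 2)*(z + 2)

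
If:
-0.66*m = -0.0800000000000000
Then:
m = 0.12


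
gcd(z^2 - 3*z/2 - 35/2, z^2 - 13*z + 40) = z - 5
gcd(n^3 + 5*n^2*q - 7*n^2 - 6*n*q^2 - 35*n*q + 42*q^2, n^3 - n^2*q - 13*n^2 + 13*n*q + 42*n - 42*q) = -n^2 + n*q + 7*n - 7*q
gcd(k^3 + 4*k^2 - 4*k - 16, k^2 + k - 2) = k + 2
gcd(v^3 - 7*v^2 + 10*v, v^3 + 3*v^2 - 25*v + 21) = 1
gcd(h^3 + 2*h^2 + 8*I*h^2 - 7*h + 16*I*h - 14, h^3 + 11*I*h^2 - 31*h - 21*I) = h^2 + 8*I*h - 7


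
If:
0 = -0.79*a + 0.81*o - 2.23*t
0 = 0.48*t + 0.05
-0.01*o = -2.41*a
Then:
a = -0.00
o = -0.29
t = -0.10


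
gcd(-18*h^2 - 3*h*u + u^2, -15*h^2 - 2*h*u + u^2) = 3*h + u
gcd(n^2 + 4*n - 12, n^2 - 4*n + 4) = n - 2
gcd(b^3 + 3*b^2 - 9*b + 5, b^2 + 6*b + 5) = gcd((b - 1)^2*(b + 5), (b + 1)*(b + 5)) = b + 5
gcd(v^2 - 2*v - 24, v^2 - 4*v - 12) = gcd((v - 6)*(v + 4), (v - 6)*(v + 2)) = v - 6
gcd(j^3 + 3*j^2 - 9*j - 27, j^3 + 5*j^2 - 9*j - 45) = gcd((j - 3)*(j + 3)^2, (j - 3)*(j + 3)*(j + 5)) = j^2 - 9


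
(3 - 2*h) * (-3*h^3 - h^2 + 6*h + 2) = 6*h^4 - 7*h^3 - 15*h^2 + 14*h + 6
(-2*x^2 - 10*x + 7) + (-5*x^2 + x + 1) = -7*x^2 - 9*x + 8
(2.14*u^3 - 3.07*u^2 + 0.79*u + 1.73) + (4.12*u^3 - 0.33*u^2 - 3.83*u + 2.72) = 6.26*u^3 - 3.4*u^2 - 3.04*u + 4.45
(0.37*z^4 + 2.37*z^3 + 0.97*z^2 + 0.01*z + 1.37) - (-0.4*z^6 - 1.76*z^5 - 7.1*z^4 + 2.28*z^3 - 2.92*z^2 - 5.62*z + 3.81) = 0.4*z^6 + 1.76*z^5 + 7.47*z^4 + 0.0900000000000003*z^3 + 3.89*z^2 + 5.63*z - 2.44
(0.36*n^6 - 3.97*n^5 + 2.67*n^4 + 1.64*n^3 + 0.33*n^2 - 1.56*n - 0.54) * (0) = 0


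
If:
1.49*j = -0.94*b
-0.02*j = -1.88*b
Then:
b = 0.00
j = 0.00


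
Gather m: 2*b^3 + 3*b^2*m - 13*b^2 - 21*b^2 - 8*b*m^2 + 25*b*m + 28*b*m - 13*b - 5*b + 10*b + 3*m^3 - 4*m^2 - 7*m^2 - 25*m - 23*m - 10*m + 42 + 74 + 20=2*b^3 - 34*b^2 - 8*b + 3*m^3 + m^2*(-8*b - 11) + m*(3*b^2 + 53*b - 58) + 136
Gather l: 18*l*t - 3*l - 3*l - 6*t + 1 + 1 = l*(18*t - 6) - 6*t + 2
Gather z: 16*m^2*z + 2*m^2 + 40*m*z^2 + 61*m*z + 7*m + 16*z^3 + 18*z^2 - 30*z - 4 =2*m^2 + 7*m + 16*z^3 + z^2*(40*m + 18) + z*(16*m^2 + 61*m - 30) - 4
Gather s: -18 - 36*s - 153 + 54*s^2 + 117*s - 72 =54*s^2 + 81*s - 243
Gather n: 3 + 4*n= 4*n + 3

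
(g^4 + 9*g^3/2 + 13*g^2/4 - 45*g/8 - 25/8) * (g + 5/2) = g^5 + 7*g^4 + 29*g^3/2 + 5*g^2/2 - 275*g/16 - 125/16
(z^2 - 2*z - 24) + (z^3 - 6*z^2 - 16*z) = z^3 - 5*z^2 - 18*z - 24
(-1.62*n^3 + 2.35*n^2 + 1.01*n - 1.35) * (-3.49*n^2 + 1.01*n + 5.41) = 5.6538*n^5 - 9.8377*n^4 - 9.9156*n^3 + 18.4451*n^2 + 4.1006*n - 7.3035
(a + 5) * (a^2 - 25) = a^3 + 5*a^2 - 25*a - 125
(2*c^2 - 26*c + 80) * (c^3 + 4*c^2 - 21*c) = 2*c^5 - 18*c^4 - 66*c^3 + 866*c^2 - 1680*c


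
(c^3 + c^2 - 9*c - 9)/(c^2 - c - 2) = (c^2 - 9)/(c - 2)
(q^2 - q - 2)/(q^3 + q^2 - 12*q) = (q^2 - q - 2)/(q*(q^2 + q - 12))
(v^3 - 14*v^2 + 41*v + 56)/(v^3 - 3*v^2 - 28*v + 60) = (v^3 - 14*v^2 + 41*v + 56)/(v^3 - 3*v^2 - 28*v + 60)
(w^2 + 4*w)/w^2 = (w + 4)/w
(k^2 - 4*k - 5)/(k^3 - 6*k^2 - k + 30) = (k + 1)/(k^2 - k - 6)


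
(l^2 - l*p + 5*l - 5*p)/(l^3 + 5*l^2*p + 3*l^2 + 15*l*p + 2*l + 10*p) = (l^2 - l*p + 5*l - 5*p)/(l^3 + 5*l^2*p + 3*l^2 + 15*l*p + 2*l + 10*p)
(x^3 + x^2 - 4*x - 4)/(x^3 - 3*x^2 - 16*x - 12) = (x - 2)/(x - 6)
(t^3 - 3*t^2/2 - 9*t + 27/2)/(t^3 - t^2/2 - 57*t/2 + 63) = (2*t^2 + 3*t - 9)/(2*t^2 + 5*t - 42)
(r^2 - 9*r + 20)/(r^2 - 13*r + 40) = (r - 4)/(r - 8)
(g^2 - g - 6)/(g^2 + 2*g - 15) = (g + 2)/(g + 5)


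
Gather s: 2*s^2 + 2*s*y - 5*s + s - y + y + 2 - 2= 2*s^2 + s*(2*y - 4)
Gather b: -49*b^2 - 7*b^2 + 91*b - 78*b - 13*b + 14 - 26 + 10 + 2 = -56*b^2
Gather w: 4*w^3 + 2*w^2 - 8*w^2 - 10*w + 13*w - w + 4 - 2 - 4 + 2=4*w^3 - 6*w^2 + 2*w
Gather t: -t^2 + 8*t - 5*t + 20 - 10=-t^2 + 3*t + 10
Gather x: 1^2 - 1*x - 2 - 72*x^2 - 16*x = -72*x^2 - 17*x - 1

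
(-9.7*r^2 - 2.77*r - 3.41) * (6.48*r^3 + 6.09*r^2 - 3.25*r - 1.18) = -62.856*r^5 - 77.0226*r^4 - 7.4411*r^3 - 0.318400000000002*r^2 + 14.3511*r + 4.0238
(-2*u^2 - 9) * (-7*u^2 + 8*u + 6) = 14*u^4 - 16*u^3 + 51*u^2 - 72*u - 54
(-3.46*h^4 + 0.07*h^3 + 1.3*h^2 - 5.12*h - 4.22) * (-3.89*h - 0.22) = 13.4594*h^5 + 0.4889*h^4 - 5.0724*h^3 + 19.6308*h^2 + 17.5422*h + 0.9284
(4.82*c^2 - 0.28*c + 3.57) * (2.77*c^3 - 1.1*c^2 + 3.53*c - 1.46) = 13.3514*c^5 - 6.0776*c^4 + 27.2115*c^3 - 11.9526*c^2 + 13.0109*c - 5.2122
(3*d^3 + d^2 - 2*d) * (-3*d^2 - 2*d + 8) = -9*d^5 - 9*d^4 + 28*d^3 + 12*d^2 - 16*d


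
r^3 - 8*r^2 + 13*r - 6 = (r - 6)*(r - 1)^2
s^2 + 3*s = s*(s + 3)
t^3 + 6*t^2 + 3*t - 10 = (t - 1)*(t + 2)*(t + 5)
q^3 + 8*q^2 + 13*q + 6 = (q + 1)^2*(q + 6)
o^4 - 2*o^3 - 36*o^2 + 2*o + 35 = (o - 7)*(o - 1)*(o + 1)*(o + 5)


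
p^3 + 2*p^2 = p^2*(p + 2)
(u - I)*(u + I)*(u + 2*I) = u^3 + 2*I*u^2 + u + 2*I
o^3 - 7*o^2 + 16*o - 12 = (o - 3)*(o - 2)^2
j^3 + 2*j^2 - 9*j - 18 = (j - 3)*(j + 2)*(j + 3)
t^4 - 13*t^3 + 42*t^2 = t^2*(t - 7)*(t - 6)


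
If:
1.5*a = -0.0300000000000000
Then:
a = -0.02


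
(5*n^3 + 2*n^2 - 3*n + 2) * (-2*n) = -10*n^4 - 4*n^3 + 6*n^2 - 4*n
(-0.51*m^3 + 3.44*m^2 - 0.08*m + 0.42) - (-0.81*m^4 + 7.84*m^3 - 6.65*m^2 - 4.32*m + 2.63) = 0.81*m^4 - 8.35*m^3 + 10.09*m^2 + 4.24*m - 2.21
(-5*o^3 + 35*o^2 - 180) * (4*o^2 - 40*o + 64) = -20*o^5 + 340*o^4 - 1720*o^3 + 1520*o^2 + 7200*o - 11520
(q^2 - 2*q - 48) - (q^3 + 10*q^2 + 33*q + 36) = -q^3 - 9*q^2 - 35*q - 84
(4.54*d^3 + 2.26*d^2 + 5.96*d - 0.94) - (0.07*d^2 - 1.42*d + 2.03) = 4.54*d^3 + 2.19*d^2 + 7.38*d - 2.97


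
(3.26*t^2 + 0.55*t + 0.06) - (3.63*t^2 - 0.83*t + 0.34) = -0.37*t^2 + 1.38*t - 0.28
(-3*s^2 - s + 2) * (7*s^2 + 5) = -21*s^4 - 7*s^3 - s^2 - 5*s + 10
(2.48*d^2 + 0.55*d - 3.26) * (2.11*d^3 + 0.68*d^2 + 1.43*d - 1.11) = 5.2328*d^5 + 2.8469*d^4 - 2.9582*d^3 - 4.1831*d^2 - 5.2723*d + 3.6186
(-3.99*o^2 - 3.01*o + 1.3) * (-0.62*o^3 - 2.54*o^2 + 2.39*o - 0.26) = 2.4738*o^5 + 12.0008*o^4 - 2.6967*o^3 - 9.4585*o^2 + 3.8896*o - 0.338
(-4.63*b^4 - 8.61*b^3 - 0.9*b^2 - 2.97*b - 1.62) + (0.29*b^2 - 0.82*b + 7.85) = -4.63*b^4 - 8.61*b^3 - 0.61*b^2 - 3.79*b + 6.23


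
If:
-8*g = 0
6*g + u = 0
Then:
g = 0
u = 0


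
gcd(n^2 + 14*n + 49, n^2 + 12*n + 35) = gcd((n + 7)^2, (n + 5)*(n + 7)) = n + 7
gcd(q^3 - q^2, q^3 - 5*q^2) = q^2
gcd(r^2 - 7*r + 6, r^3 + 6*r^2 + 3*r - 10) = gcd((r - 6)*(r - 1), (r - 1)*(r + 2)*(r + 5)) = r - 1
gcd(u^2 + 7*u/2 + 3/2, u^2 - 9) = u + 3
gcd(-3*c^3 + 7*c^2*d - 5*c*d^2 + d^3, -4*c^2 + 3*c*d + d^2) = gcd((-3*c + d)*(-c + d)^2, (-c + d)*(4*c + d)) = c - d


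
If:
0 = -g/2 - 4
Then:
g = -8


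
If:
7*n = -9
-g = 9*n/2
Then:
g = 81/14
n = -9/7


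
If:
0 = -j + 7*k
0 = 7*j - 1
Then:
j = 1/7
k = 1/49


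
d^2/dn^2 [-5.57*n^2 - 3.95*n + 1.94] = -11.1400000000000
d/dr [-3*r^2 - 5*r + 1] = -6*r - 5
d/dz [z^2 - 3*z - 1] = 2*z - 3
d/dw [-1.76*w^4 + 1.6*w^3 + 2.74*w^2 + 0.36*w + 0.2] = -7.04*w^3 + 4.8*w^2 + 5.48*w + 0.36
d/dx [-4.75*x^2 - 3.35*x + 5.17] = -9.5*x - 3.35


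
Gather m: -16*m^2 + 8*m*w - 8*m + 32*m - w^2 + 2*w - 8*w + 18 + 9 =-16*m^2 + m*(8*w + 24) - w^2 - 6*w + 27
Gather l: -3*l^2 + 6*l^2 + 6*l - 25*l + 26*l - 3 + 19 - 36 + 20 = 3*l^2 + 7*l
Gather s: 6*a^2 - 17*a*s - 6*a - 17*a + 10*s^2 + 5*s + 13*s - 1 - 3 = 6*a^2 - 23*a + 10*s^2 + s*(18 - 17*a) - 4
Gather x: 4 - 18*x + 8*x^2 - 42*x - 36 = 8*x^2 - 60*x - 32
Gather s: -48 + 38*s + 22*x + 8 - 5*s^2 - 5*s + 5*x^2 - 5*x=-5*s^2 + 33*s + 5*x^2 + 17*x - 40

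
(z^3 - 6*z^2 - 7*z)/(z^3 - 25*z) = (z^2 - 6*z - 7)/(z^2 - 25)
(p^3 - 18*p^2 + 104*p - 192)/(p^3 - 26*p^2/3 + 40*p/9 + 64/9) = 9*(p^2 - 10*p + 24)/(9*p^2 - 6*p - 8)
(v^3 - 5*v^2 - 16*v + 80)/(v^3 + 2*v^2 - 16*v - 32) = (v - 5)/(v + 2)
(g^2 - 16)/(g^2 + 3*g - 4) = (g - 4)/(g - 1)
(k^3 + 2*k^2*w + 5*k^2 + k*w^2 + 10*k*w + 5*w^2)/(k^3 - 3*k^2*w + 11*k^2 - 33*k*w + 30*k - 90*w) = (-k^2 - 2*k*w - w^2)/(-k^2 + 3*k*w - 6*k + 18*w)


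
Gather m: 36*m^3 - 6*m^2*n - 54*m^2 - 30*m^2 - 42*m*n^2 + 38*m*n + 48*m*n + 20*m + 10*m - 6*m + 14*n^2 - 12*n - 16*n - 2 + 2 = 36*m^3 + m^2*(-6*n - 84) + m*(-42*n^2 + 86*n + 24) + 14*n^2 - 28*n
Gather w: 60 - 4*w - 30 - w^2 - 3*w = -w^2 - 7*w + 30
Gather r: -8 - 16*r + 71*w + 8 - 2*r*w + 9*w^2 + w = r*(-2*w - 16) + 9*w^2 + 72*w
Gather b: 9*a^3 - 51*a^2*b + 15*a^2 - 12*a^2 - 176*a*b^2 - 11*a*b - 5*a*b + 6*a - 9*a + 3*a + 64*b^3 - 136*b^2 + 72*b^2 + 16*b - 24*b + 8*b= 9*a^3 + 3*a^2 + 64*b^3 + b^2*(-176*a - 64) + b*(-51*a^2 - 16*a)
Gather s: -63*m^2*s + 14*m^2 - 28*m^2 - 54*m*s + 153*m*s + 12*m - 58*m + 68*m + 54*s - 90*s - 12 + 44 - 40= -14*m^2 + 22*m + s*(-63*m^2 + 99*m - 36) - 8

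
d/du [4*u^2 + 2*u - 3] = 8*u + 2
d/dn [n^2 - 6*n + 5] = 2*n - 6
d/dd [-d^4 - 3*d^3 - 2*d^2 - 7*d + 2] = -4*d^3 - 9*d^2 - 4*d - 7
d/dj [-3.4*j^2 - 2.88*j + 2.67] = -6.8*j - 2.88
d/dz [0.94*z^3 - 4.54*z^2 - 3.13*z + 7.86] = 2.82*z^2 - 9.08*z - 3.13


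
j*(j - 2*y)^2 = j^3 - 4*j^2*y + 4*j*y^2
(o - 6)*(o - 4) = o^2 - 10*o + 24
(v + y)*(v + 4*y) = v^2 + 5*v*y + 4*y^2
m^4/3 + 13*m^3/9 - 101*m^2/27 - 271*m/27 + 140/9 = (m/3 + 1)*(m - 7/3)*(m - 4/3)*(m + 5)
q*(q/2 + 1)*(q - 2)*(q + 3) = q^4/2 + 3*q^3/2 - 2*q^2 - 6*q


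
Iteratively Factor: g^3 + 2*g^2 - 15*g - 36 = (g + 3)*(g^2 - g - 12) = (g - 4)*(g + 3)*(g + 3)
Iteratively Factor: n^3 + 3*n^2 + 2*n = (n)*(n^2 + 3*n + 2) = n*(n + 2)*(n + 1)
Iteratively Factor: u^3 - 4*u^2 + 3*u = (u - 1)*(u^2 - 3*u) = u*(u - 1)*(u - 3)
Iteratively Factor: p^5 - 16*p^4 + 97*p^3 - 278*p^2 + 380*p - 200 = (p - 5)*(p^4 - 11*p^3 + 42*p^2 - 68*p + 40) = (p - 5)^2*(p^3 - 6*p^2 + 12*p - 8) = (p - 5)^2*(p - 2)*(p^2 - 4*p + 4) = (p - 5)^2*(p - 2)^2*(p - 2)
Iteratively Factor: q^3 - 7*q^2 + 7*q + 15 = (q + 1)*(q^2 - 8*q + 15) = (q - 3)*(q + 1)*(q - 5)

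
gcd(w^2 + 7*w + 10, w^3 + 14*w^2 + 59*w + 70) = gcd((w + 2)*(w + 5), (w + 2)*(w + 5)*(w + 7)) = w^2 + 7*w + 10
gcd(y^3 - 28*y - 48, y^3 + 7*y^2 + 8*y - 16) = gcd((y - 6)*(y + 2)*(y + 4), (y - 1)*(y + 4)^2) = y + 4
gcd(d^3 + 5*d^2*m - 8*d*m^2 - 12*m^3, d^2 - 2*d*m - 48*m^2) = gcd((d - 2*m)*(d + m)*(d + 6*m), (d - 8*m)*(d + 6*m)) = d + 6*m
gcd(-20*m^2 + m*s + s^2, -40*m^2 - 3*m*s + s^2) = 5*m + s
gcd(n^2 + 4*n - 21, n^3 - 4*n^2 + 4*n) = 1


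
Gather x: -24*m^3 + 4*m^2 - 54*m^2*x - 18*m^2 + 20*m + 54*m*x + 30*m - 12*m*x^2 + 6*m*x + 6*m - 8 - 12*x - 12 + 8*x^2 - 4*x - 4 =-24*m^3 - 14*m^2 + 56*m + x^2*(8 - 12*m) + x*(-54*m^2 + 60*m - 16) - 24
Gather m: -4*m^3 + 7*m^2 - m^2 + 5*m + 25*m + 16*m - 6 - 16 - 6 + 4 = -4*m^3 + 6*m^2 + 46*m - 24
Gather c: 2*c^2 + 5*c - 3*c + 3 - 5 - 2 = 2*c^2 + 2*c - 4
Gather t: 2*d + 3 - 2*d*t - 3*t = 2*d + t*(-2*d - 3) + 3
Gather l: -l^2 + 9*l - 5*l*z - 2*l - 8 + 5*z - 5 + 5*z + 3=-l^2 + l*(7 - 5*z) + 10*z - 10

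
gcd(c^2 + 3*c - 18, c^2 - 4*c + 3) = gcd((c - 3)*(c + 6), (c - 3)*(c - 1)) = c - 3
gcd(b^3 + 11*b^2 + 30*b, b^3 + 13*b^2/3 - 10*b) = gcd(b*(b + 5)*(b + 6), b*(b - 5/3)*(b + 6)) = b^2 + 6*b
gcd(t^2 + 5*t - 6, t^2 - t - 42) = t + 6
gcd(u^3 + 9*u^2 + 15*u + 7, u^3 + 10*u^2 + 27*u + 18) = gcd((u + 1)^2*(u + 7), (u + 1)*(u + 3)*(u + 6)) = u + 1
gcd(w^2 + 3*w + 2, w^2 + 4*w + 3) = w + 1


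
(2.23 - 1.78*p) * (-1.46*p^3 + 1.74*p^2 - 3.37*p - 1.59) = 2.5988*p^4 - 6.353*p^3 + 9.8788*p^2 - 4.6849*p - 3.5457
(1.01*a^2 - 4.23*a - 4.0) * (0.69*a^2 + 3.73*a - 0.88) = 0.6969*a^4 + 0.8486*a^3 - 19.4267*a^2 - 11.1976*a + 3.52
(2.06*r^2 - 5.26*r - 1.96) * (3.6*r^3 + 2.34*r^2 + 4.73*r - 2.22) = 7.416*r^5 - 14.1156*r^4 - 9.6206*r^3 - 34.0394*r^2 + 2.4064*r + 4.3512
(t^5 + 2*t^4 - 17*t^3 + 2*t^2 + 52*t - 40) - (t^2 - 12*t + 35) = t^5 + 2*t^4 - 17*t^3 + t^2 + 64*t - 75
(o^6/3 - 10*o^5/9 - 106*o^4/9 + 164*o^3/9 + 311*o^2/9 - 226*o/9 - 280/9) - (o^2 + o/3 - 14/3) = o^6/3 - 10*o^5/9 - 106*o^4/9 + 164*o^3/9 + 302*o^2/9 - 229*o/9 - 238/9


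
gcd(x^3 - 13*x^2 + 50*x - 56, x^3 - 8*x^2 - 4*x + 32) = x - 2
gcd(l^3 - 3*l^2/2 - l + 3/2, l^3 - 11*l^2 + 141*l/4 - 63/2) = l - 3/2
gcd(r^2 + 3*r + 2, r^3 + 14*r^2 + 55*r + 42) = r + 1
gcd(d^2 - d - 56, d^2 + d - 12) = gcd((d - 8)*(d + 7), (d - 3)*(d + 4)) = 1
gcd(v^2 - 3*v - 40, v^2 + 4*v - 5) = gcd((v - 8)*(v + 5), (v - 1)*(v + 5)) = v + 5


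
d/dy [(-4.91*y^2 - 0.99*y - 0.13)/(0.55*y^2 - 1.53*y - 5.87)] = (8.0568*y^2 + 57.7864*y + 5.6124)/(0.3025*y^4 - 1.683*y^3 - 4.1161*y^2 + 17.9622*y + 34.4569)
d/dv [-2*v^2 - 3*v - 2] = -4*v - 3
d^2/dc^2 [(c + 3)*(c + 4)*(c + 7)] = 6*c + 28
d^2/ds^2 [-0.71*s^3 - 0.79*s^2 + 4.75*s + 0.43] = -4.26*s - 1.58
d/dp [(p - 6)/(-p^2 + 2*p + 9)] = (-p^2 + 2*p + 2*(p - 6)*(p - 1) + 9)/(-p^2 + 2*p + 9)^2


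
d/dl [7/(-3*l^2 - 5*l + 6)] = 7*(6*l + 5)/(3*l^2 + 5*l - 6)^2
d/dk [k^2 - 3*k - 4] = 2*k - 3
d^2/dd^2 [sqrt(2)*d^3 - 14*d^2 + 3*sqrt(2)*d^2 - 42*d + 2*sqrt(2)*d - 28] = 6*sqrt(2)*d - 28 + 6*sqrt(2)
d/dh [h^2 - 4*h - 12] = 2*h - 4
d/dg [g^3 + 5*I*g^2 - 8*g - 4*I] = 3*g^2 + 10*I*g - 8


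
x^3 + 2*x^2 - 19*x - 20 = (x - 4)*(x + 1)*(x + 5)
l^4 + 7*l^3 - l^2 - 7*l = l*(l - 1)*(l + 1)*(l + 7)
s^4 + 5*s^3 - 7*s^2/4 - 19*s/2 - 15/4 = (s - 3/2)*(s + 1/2)*(s + 1)*(s + 5)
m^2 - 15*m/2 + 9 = (m - 6)*(m - 3/2)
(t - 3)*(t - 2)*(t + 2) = t^3 - 3*t^2 - 4*t + 12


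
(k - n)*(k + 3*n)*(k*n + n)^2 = k^4*n^2 + 2*k^3*n^3 + 2*k^3*n^2 - 3*k^2*n^4 + 4*k^2*n^3 + k^2*n^2 - 6*k*n^4 + 2*k*n^3 - 3*n^4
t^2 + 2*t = t*(t + 2)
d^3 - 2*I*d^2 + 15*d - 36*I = (d - 3*I)^2*(d + 4*I)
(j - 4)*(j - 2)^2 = j^3 - 8*j^2 + 20*j - 16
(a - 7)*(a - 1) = a^2 - 8*a + 7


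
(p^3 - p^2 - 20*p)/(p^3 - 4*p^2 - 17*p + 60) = p/(p - 3)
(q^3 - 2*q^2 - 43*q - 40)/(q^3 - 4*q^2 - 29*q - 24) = (q + 5)/(q + 3)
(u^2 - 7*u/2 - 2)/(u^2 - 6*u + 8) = (u + 1/2)/(u - 2)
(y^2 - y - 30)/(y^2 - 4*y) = (y^2 - y - 30)/(y*(y - 4))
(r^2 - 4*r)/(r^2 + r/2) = 2*(r - 4)/(2*r + 1)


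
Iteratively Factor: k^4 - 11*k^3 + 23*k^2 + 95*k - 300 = (k - 4)*(k^3 - 7*k^2 - 5*k + 75) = (k - 5)*(k - 4)*(k^2 - 2*k - 15) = (k - 5)*(k - 4)*(k + 3)*(k - 5)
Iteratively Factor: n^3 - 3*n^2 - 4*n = (n + 1)*(n^2 - 4*n) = (n - 4)*(n + 1)*(n)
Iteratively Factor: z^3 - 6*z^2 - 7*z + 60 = (z - 4)*(z^2 - 2*z - 15) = (z - 5)*(z - 4)*(z + 3)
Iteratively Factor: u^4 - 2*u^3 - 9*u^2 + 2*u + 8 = (u - 4)*(u^3 + 2*u^2 - u - 2) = (u - 4)*(u + 1)*(u^2 + u - 2) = (u - 4)*(u + 1)*(u + 2)*(u - 1)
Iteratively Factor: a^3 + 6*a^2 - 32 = (a - 2)*(a^2 + 8*a + 16) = (a - 2)*(a + 4)*(a + 4)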